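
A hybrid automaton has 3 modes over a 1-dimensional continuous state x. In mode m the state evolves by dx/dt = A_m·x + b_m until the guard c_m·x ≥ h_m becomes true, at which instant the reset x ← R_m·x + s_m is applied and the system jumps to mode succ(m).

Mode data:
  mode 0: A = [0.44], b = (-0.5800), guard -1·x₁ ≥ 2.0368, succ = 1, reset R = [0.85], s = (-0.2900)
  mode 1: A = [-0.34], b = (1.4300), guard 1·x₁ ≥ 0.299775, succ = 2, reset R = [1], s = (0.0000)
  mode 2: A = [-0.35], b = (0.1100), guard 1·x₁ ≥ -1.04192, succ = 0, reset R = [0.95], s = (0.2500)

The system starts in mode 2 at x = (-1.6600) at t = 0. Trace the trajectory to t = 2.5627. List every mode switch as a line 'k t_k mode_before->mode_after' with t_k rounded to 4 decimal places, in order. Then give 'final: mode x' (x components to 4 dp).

Mode 2: guard c·x = -1.0419 hit at Δt = 1.0729 (t = 1.0729), x⁻ = (-1.0419) → reset → x⁺ = (-0.7398), jump to mode 0
Mode 0: guard c·x = 2.0368 hit at Δt = 1.1107 (t = 2.1836), x⁻ = (-2.0368) → reset → x⁺ = (-2.0213), jump to mode 1
Mode 1: flow for 0.3791 to horizon, guard not reached → x = (-1.2682)

1 1.0729 2->0
2 2.1836 0->1
final: 1 -1.2682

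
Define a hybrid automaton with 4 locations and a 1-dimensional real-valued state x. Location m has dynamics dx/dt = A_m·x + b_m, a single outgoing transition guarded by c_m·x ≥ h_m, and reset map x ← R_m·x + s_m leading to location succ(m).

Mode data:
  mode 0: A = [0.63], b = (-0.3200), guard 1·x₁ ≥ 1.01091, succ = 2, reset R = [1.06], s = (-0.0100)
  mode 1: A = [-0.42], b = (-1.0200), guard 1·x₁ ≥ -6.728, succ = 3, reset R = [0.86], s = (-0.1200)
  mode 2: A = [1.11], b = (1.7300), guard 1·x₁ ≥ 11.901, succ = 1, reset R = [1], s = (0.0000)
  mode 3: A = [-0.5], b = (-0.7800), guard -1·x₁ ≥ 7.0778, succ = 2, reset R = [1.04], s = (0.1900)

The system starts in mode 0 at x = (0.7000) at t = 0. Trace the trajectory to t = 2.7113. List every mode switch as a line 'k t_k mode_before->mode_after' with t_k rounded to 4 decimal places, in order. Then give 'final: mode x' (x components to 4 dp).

1 1.5281 0->2
final: 2 8.1845

Mode 0: guard c·x = 1.0109 hit at Δt = 1.5281 (t = 1.5281), x⁻ = (1.0109) → reset → x⁺ = (1.0616), jump to mode 2
Mode 2: flow for 1.1832 to horizon, guard not reached → x = (8.1845)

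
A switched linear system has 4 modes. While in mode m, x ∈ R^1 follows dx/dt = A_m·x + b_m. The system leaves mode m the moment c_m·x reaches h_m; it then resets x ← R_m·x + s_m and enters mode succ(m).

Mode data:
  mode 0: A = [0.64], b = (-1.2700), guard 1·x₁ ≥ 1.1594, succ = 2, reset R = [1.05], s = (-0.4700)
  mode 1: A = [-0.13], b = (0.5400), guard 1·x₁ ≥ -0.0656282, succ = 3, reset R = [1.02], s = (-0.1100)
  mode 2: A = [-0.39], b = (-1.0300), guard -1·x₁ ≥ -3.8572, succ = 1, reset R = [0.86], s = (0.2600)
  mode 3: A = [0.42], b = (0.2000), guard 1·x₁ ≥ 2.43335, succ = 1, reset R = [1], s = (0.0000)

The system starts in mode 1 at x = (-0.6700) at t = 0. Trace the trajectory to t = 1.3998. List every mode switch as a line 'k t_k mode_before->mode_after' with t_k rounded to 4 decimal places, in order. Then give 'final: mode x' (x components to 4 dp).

1 1.0297 1->3
final: 3 -0.1266

Mode 1: guard c·x = -0.0656 hit at Δt = 1.0297 (t = 1.0297), x⁻ = (-0.0656) → reset → x⁺ = (-0.1769), jump to mode 3
Mode 3: flow for 0.3701 to horizon, guard not reached → x = (-0.1266)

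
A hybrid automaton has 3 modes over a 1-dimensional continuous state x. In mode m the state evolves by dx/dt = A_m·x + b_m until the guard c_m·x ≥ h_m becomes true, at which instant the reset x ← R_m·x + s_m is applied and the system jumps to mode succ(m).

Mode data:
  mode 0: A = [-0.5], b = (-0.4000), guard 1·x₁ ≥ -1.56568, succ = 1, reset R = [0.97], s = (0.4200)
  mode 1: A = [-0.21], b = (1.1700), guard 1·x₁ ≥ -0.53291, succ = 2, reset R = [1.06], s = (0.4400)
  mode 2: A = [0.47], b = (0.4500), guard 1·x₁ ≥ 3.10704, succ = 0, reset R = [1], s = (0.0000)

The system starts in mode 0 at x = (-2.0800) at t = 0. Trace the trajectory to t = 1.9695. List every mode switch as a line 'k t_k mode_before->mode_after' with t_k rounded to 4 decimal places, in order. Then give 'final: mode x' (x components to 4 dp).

Mode 0: guard c·x = -1.5657 hit at Δt = 1.0277 (t = 1.0277), x⁻ = (-1.5657) → reset → x⁺ = (-1.0987), jump to mode 1
Mode 1: guard c·x = -0.5329 hit at Δt = 0.4221 (t = 1.4498), x⁻ = (-0.5329) → reset → x⁺ = (-0.1249), jump to mode 2
Mode 2: flow for 0.5197 to horizon, guard not reached → x = (0.1055)

1 1.0277 0->1
2 1.4498 1->2
final: 2 0.1055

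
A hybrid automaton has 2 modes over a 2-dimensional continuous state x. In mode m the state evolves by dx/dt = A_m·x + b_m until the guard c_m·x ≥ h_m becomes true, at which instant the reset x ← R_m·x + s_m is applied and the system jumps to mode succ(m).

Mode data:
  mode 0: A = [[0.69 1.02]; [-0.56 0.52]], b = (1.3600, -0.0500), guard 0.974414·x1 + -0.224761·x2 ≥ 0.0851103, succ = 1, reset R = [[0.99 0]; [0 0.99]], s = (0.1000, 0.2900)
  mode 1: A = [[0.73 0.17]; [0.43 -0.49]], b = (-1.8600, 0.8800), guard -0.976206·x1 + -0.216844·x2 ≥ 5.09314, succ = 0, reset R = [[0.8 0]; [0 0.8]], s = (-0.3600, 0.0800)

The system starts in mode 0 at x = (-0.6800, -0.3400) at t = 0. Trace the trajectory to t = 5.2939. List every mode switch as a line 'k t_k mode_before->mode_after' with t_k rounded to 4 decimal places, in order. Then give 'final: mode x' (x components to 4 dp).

1 0.8779 0->1
2 2.4726 1->0
3 4.6502 0->1
final: 1 3.2409 7.8368

Mode 0: guard c·x = 0.0851 hit at Δt = 0.8779 (t = 0.8779), x⁻ = (0.0078, -0.3450) → reset → x⁺ = (0.1077, -0.0516), jump to mode 1
Mode 1: guard c·x = 5.0931 hit at Δt = 1.5947 (t = 2.4726), x⁻ = (-5.1778, -0.1775) → reset → x⁺ = (-4.5023, -0.0620), jump to mode 0
Mode 0: guard c·x = 0.0851 hit at Δt = 2.1776 (t = 4.6502), x⁻ = (2.1600, 8.9855) → reset → x⁺ = (2.2384, 9.1857), jump to mode 1
Mode 1: flow for 0.6437 to horizon, guard not reached → x = (3.2409, 7.8368)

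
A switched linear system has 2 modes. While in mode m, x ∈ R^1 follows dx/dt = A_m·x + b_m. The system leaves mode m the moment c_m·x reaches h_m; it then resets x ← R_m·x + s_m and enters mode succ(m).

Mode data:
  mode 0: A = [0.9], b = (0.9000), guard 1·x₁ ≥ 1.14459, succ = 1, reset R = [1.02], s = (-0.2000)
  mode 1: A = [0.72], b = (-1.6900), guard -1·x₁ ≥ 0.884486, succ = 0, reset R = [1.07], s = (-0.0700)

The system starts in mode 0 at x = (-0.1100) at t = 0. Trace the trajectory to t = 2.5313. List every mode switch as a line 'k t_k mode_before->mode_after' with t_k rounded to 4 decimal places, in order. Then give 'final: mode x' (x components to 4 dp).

Mode 0: guard c·x = 1.1446 hit at Δt = 0.9772 (t = 0.9772), x⁻ = (1.1446) → reset → x⁺ = (0.9675), jump to mode 1
Mode 1: guard c·x = 0.8845 hit at Δt = 1.1821 (t = 2.1593), x⁻ = (-0.8845) → reset → x⁺ = (-1.0164), jump to mode 0
Mode 0: flow for 0.3720 to horizon, guard not reached → x = (-1.0229)

1 0.9772 0->1
2 2.1593 1->0
final: 0 -1.0229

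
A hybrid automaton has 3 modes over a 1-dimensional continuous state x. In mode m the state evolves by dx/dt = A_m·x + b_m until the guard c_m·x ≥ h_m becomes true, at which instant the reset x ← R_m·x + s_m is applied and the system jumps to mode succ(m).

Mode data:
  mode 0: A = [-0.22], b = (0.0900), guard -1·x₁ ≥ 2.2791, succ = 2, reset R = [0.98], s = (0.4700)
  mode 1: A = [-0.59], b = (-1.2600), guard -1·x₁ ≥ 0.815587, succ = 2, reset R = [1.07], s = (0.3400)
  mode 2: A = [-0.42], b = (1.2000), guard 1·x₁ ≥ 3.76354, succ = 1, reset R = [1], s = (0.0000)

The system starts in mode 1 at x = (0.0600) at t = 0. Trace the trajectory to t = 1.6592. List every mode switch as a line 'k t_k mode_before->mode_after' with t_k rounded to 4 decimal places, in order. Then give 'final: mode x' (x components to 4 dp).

Mode 1: guard c·x = 0.8156 hit at Δt = 0.8624 (t = 0.8624), x⁻ = (-0.8156) → reset → x⁺ = (-0.5327), jump to mode 2
Mode 2: flow for 0.7968 to horizon, guard not reached → x = (0.4314)

1 0.8624 1->2
final: 2 0.4314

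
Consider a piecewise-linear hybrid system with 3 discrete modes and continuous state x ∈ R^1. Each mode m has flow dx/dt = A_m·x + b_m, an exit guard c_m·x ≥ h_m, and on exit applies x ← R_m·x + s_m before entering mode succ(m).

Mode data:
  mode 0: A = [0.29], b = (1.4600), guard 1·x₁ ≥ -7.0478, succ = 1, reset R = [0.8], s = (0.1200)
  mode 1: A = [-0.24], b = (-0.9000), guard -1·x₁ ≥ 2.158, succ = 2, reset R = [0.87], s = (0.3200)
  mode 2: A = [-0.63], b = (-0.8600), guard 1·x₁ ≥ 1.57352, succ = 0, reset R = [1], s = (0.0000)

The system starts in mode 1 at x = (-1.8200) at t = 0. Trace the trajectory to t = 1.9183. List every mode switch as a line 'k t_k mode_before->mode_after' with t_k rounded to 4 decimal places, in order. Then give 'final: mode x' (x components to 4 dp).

1 0.8022 1->2
final: 2 -1.4603

Mode 1: guard c·x = 2.1580 hit at Δt = 0.8022 (t = 0.8022), x⁻ = (-2.1580) → reset → x⁺ = (-1.5575), jump to mode 2
Mode 2: flow for 1.1161 to horizon, guard not reached → x = (-1.4603)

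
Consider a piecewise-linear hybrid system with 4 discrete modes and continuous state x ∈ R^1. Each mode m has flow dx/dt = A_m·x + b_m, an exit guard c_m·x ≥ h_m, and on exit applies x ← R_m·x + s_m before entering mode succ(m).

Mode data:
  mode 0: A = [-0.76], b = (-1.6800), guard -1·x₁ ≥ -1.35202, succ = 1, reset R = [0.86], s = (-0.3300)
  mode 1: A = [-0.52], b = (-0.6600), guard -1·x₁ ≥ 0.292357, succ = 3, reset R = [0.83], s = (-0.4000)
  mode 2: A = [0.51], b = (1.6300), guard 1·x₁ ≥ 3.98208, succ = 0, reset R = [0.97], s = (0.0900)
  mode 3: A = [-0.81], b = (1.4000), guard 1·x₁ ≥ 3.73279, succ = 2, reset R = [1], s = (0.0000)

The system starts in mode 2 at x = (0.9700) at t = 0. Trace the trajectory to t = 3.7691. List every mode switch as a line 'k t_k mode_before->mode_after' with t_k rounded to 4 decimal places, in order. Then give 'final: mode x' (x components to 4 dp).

Mode 2: guard c·x = 3.9821 hit at Δt = 1.0668 (t = 1.0668), x⁻ = (3.9821) → reset → x⁺ = (3.9526), jump to mode 0
Mode 0: guard c·x = -1.3520 hit at Δt = 0.7212 (t = 1.7880), x⁻ = (1.3520) → reset → x⁺ = (0.8327), jump to mode 1
Mode 1: guard c·x = 0.2924 hit at Δt = 1.4736 (t = 3.2616), x⁻ = (-0.2924) → reset → x⁺ = (-0.6427), jump to mode 3
Mode 3: flow for 0.5075 to horizon, guard not reached → x = (0.1565)

1 1.0668 2->0
2 1.7880 0->1
3 3.2616 1->3
final: 3 0.1565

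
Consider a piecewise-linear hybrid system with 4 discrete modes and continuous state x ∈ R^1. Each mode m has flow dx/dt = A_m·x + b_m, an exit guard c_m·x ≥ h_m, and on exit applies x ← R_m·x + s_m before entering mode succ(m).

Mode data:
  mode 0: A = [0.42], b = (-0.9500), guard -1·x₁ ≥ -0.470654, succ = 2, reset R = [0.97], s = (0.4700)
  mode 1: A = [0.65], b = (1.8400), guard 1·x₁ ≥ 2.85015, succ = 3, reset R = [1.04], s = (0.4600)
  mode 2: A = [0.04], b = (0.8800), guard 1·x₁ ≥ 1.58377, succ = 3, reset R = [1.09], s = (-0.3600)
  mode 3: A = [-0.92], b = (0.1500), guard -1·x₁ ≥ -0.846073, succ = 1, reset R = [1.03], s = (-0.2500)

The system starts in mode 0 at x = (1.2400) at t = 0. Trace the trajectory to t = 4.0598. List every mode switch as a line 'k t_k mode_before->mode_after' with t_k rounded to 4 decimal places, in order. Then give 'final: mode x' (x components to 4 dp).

Mode 0: guard c·x = -0.4707 hit at Δt = 1.3363 (t = 1.3363), x⁻ = (0.4707) → reset → x⁺ = (0.9265), jump to mode 2
Mode 2: guard c·x = 1.5838 hit at Δt = 0.7066 (t = 2.0429), x⁻ = (1.5838) → reset → x⁺ = (1.3663), jump to mode 3
Mode 3: guard c·x = -0.8461 hit at Δt = 0.6155 (t = 2.6584), x⁻ = (0.8461) → reset → x⁺ = (0.6215), jump to mode 1
Mode 1: guard c·x = 2.8502 hit at Δt = 0.7663 (t = 3.4247), x⁻ = (2.8502) → reset → x⁺ = (3.4242), jump to mode 3
Mode 3: flow for 0.6351 to horizon, guard not reached → x = (1.9811)

1 1.3363 0->2
2 2.0429 2->3
3 2.6584 3->1
4 3.4247 1->3
final: 3 1.9811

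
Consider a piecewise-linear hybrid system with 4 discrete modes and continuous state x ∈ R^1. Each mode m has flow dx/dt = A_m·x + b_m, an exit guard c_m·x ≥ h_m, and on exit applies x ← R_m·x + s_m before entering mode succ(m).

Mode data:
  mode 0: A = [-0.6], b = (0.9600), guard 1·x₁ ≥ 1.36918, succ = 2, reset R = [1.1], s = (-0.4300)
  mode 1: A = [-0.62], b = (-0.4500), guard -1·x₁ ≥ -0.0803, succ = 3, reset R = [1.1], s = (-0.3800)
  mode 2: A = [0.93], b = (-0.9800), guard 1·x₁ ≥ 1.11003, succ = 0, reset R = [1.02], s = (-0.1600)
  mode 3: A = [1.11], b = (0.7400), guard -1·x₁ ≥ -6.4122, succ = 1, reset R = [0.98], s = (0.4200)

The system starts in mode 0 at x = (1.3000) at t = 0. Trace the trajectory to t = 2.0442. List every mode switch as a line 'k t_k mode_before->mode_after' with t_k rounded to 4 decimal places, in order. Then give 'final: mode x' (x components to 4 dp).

Mode 0: guard c·x = 1.3692 hit at Δt = 0.4369 (t = 0.4369), x⁻ = (1.3692) → reset → x⁺ = (1.0761), jump to mode 2
Mode 2: guard c·x = 1.1100 hit at Δt = 0.9935 (t = 1.4304), x⁻ = (1.1100) → reset → x⁺ = (0.9722), jump to mode 0
Mode 0: flow for 0.6138 to horizon, guard not reached → x = (1.1656)

1 0.4369 0->2
2 1.4304 2->0
final: 0 1.1656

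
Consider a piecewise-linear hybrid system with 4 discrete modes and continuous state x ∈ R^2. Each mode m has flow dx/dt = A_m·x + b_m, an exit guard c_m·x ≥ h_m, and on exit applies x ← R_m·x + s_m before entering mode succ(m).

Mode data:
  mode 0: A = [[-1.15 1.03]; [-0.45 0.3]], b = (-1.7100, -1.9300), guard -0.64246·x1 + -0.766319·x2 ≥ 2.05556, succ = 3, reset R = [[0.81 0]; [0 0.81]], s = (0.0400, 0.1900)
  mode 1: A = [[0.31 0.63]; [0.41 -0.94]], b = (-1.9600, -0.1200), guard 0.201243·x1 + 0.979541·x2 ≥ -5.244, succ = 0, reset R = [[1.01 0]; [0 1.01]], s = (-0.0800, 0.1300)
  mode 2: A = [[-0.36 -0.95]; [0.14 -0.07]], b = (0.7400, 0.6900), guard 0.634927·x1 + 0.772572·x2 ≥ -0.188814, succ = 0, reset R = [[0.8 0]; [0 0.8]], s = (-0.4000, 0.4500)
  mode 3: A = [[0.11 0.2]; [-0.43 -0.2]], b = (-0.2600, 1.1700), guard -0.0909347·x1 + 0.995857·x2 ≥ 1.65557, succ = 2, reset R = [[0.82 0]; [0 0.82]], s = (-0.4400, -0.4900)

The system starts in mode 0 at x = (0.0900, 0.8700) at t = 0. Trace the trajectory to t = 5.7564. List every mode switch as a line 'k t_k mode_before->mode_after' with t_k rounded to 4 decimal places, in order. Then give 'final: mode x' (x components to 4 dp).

1 1.3272 0->3
2 2.7247 3->2
3 3.3639 2->0
4 5.2577 0->3
final: 3 -1.6215 0.1439

Mode 0: guard c·x = 2.0556 hit at Δt = 1.3272 (t = 1.3272), x⁻ = (-1.5295, -1.4001) → reset → x⁺ = (-1.1989, -0.9441), jump to mode 3
Mode 3: guard c·x = 1.6556 hit at Δt = 1.3975 (t = 2.7247), x⁻ = (-1.7058, 1.5067) → reset → x⁺ = (-1.8387, 0.7455), jump to mode 2
Mode 2: guard c·x = -0.1888 hit at Δt = 0.6392 (t = 3.3639), x⁻ = (-1.5133, 0.9993) → reset → x⁺ = (-1.6106, 1.2494), jump to mode 0
Mode 0: guard c·x = 2.0556 hit at Δt = 1.8938 (t = 5.2577), x⁻ = (-1.7495, -1.2157) → reset → x⁺ = (-1.3771, -0.7947), jump to mode 3
Mode 3: flow for 0.4987 to horizon, guard not reached → x = (-1.6215, 0.1439)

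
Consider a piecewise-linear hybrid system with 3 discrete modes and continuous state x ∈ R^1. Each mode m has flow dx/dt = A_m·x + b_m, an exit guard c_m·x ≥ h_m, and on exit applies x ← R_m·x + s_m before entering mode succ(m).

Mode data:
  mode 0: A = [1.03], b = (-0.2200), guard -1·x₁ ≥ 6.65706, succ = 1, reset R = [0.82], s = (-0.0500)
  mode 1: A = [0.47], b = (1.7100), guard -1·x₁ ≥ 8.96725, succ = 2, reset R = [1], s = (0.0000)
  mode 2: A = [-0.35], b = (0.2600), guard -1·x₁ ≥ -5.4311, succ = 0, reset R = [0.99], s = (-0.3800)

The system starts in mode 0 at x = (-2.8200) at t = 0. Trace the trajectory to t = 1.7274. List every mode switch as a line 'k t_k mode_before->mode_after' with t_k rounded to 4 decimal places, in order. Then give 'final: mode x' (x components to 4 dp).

Mode 0: guard c·x = 6.6571 hit at Δt = 0.7937 (t = 0.7937), x⁻ = (-6.6571) → reset → x⁺ = (-5.5088), jump to mode 1
Mode 1: flow for 0.9337 to horizon, guard not reached → x = (-6.5393)

1 0.7937 0->1
final: 1 -6.5393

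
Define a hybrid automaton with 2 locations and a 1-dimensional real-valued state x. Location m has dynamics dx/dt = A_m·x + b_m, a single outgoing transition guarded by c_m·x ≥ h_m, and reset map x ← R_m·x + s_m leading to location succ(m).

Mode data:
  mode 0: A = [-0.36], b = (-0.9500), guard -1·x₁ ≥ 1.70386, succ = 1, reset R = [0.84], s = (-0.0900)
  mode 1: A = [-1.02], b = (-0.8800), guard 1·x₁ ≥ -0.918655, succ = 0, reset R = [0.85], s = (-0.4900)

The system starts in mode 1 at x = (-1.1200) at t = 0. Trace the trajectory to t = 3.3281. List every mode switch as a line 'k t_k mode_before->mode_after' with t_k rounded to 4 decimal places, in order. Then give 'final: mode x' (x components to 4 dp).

1 1.4964 1->0
2 2.5535 0->1
final: 1 -1.1616

Mode 1: guard c·x = -0.9187 hit at Δt = 1.4964 (t = 1.4964), x⁻ = (-0.9187) → reset → x⁺ = (-1.2709), jump to mode 0
Mode 0: guard c·x = 1.7039 hit at Δt = 1.0571 (t = 2.5535), x⁻ = (-1.7039) → reset → x⁺ = (-1.5212), jump to mode 1
Mode 1: flow for 0.7746 to horizon, guard not reached → x = (-1.1616)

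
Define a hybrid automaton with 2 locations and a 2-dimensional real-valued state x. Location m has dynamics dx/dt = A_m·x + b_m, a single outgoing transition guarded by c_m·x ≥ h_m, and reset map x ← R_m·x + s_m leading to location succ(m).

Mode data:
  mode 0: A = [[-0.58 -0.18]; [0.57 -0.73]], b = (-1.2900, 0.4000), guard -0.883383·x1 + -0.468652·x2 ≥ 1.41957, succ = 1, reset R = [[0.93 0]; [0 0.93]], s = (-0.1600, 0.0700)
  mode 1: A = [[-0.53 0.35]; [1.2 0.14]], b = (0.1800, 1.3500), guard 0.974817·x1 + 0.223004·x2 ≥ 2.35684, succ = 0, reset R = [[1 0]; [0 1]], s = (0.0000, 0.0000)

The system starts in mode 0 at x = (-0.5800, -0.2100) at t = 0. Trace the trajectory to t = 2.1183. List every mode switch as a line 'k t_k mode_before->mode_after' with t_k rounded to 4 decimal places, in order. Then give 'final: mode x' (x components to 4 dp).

Mode 0: guard c·x = 1.4196 hit at Δt = 1.3811 (t = 1.3811), x⁻ = (-1.4497, -0.2964) → reset → x⁺ = (-1.5082, -0.2056), jump to mode 1
Mode 1: flow for 0.7372 to horizon, guard not reached → x = (-0.9759, -0.3230)

1 1.3811 0->1
final: 1 -0.9759 -0.3230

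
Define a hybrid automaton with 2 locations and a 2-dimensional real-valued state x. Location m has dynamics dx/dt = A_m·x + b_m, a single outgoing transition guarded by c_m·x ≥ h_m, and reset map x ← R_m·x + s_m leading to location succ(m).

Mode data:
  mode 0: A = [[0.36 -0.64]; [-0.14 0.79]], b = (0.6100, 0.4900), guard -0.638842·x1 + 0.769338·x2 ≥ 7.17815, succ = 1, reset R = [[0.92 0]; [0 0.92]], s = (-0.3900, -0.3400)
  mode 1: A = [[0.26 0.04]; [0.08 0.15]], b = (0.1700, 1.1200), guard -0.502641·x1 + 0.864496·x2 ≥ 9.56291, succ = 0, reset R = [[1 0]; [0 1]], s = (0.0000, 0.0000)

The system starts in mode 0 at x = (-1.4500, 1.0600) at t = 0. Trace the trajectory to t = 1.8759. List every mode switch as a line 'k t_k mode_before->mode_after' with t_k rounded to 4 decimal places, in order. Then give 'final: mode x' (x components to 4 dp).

Mode 0: guard c·x = 7.1781 hit at Δt = 1.4583 (t = 1.4583), x⁻ = (-4.5370, 5.5629) → reset → x⁺ = (-4.5641, 4.7778), jump to mode 1
Mode 1: flow for 0.4176 to horizon, guard not reached → x = (-4.9228, 5.4060)

1 1.4583 0->1
final: 1 -4.9228 5.4060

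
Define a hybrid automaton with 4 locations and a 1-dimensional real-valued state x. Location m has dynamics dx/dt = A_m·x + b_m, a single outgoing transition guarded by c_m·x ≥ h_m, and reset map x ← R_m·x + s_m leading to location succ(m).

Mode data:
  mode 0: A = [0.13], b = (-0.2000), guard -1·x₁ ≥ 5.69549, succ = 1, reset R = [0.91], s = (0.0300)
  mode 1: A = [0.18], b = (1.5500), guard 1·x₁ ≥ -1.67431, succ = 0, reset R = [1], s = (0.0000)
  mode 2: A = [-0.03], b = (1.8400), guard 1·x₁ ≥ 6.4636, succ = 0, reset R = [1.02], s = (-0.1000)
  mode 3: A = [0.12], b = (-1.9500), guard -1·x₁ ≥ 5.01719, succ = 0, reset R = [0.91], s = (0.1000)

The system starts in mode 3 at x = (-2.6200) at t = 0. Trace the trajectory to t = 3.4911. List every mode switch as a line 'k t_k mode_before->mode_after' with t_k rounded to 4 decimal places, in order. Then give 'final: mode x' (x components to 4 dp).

1 0.9966 3->0
2 2.4300 0->1
final: 1 -4.4251

Mode 3: guard c·x = 5.0172 hit at Δt = 0.9966 (t = 0.9966), x⁻ = (-5.0172) → reset → x⁺ = (-4.4656), jump to mode 0
Mode 0: guard c·x = 5.6955 hit at Δt = 1.4334 (t = 2.4300), x⁻ = (-5.6955) → reset → x⁺ = (-5.1529), jump to mode 1
Mode 1: flow for 1.0611 to horizon, guard not reached → x = (-4.4251)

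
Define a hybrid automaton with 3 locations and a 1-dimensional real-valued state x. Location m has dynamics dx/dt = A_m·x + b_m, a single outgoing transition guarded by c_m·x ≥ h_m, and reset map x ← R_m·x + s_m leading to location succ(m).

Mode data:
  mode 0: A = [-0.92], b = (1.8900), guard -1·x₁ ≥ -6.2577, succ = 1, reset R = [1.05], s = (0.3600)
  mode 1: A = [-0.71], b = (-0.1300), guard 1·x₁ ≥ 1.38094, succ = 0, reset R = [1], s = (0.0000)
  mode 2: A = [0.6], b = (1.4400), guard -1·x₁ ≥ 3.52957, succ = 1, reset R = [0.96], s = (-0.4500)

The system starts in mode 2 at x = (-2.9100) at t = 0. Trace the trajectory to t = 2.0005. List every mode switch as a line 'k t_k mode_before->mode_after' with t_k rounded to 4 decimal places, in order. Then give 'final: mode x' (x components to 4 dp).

1 1.3253 2->1
final: 1 -2.4463

Mode 2: guard c·x = 3.5296 hit at Δt = 1.3253 (t = 1.3253), x⁻ = (-3.5296) → reset → x⁺ = (-3.8384), jump to mode 1
Mode 1: flow for 0.6752 to horizon, guard not reached → x = (-2.4463)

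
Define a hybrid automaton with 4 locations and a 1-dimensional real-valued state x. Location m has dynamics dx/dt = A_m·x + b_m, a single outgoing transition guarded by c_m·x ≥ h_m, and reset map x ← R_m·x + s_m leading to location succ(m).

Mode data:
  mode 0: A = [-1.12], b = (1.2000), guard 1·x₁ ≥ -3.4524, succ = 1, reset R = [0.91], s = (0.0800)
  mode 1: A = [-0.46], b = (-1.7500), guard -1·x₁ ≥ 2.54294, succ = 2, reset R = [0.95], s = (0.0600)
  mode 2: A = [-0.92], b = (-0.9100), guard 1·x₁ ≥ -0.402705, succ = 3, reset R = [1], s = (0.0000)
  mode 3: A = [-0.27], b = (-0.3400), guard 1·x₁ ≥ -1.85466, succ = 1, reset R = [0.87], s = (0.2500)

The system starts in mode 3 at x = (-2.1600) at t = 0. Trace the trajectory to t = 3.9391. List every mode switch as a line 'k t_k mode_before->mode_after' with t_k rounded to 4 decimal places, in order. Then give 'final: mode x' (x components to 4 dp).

Mode 3: guard c·x = -1.8547 hit at Δt = 1.5333 (t = 1.5333), x⁻ = (-1.8547) → reset → x⁺ = (-1.3636), jump to mode 1
Mode 1: guard c·x = 2.5429 hit at Δt = 1.4350 (t = 2.9683), x⁻ = (-2.5429) → reset → x⁺ = (-2.3558), jump to mode 2
Mode 2: flow for 0.9708 to horizon, guard not reached → x = (-1.5486)

1 1.5333 3->1
2 2.9683 1->2
final: 2 -1.5486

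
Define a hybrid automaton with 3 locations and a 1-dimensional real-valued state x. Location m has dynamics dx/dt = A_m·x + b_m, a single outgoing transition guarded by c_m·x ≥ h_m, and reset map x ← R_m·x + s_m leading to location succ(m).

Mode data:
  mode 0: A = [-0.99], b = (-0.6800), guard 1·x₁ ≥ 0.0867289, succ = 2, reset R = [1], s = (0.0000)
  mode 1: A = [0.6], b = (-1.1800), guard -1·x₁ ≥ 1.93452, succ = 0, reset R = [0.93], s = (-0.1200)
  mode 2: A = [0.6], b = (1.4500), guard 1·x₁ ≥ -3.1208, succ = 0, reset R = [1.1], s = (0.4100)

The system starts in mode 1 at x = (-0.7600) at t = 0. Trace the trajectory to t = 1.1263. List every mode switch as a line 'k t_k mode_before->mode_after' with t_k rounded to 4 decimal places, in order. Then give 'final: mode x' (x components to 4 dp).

1 0.5970 1->0
final: 0 -1.4165

Mode 1: guard c·x = 1.9345 hit at Δt = 0.5970 (t = 0.5970), x⁻ = (-1.9345) → reset → x⁺ = (-1.9191), jump to mode 0
Mode 0: flow for 0.5293 to horizon, guard not reached → x = (-1.4165)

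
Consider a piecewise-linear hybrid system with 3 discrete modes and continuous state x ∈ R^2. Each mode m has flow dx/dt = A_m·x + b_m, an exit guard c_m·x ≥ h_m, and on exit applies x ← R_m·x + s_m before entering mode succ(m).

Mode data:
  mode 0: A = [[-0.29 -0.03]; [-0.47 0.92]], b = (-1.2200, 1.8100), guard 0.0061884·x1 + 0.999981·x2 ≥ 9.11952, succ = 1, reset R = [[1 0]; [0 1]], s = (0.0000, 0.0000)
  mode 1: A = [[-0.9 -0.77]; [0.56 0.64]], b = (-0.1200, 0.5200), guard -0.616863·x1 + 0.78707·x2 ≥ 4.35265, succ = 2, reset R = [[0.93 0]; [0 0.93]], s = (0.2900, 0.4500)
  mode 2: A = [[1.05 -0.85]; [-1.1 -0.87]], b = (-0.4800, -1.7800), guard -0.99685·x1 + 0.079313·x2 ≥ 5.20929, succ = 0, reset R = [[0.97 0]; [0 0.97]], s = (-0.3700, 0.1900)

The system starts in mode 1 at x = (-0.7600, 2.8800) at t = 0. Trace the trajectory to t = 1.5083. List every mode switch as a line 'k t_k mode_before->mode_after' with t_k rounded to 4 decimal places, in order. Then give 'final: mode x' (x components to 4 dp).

Mode 1: guard c·x = 4.3526 hit at Δt = 0.6125 (t = 0.6125), x⁻ = (-1.7823, 4.1333) → reset → x⁺ = (-1.3676, 4.2940), jump to mode 2
Mode 2: guard c·x = 5.2093 hit at Δt = 0.5298 (t = 1.1423), x⁻ = (-4.9528, 3.4301) → reset → x⁺ = (-5.1743, 3.5172), jump to mode 0
Mode 0: flow for 0.3660 to horizon, guard not reached → x = (-5.1298, 6.7662)

1 0.6125 1->2
2 1.1423 2->0
final: 0 -5.1298 6.7662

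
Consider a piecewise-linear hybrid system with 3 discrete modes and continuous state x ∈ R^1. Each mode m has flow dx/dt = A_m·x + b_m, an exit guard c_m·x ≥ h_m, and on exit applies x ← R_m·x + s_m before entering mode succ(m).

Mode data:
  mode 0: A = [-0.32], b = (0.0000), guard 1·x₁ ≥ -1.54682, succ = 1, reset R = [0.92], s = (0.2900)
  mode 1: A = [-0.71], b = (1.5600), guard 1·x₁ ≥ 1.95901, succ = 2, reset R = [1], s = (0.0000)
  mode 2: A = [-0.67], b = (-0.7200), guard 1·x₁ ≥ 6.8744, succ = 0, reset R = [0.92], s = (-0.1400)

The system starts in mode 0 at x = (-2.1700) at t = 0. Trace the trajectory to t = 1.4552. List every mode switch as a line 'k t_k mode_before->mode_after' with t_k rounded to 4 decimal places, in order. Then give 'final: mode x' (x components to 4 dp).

Mode 0: guard c·x = -1.5468 hit at Δt = 1.0579 (t = 1.0579), x⁻ = (-1.5468) → reset → x⁺ = (-1.1331), jump to mode 1
Mode 1: flow for 0.3973 to horizon, guard not reached → x = (-0.3145)

1 1.0579 0->1
final: 1 -0.3145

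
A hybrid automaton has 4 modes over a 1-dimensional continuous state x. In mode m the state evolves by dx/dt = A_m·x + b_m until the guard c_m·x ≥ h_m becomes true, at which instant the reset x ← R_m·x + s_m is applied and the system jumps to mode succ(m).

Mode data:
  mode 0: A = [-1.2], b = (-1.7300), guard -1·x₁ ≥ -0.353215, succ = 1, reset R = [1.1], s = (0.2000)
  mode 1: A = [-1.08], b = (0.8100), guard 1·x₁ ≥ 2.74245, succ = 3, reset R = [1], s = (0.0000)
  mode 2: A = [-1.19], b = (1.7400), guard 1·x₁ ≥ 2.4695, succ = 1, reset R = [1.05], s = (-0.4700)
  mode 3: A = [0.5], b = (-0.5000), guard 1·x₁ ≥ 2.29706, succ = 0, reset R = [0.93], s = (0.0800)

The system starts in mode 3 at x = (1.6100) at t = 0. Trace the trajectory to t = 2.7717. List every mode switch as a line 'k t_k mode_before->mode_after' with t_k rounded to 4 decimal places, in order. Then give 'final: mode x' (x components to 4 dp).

1 1.5088 3->0
2 2.1021 0->1
final: 1 0.6717

Mode 3: guard c·x = 2.2971 hit at Δt = 1.5088 (t = 1.5088), x⁻ = (2.2971) → reset → x⁺ = (2.2163), jump to mode 0
Mode 0: guard c·x = -0.3532 hit at Δt = 0.5933 (t = 2.1021), x⁻ = (0.3532) → reset → x⁺ = (0.5885), jump to mode 1
Mode 1: flow for 0.6696 to horizon, guard not reached → x = (0.6717)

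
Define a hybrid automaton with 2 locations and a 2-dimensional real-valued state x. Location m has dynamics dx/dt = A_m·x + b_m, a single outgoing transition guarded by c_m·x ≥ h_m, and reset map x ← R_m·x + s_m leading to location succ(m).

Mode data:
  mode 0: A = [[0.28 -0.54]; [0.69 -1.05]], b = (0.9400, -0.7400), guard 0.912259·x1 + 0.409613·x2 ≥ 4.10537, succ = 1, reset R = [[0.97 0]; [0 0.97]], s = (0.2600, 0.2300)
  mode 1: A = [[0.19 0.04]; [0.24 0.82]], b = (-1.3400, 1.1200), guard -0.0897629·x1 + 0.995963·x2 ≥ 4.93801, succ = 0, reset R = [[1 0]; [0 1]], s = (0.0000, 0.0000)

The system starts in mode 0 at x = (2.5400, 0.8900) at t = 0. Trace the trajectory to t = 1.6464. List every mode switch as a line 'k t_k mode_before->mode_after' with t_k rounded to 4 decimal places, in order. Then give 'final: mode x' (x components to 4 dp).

1 1.0809 0->1
final: 1 3.7815 3.8522

Mode 0: guard c·x = 4.1054 hit at Δt = 1.0809 (t = 1.0809), x⁻ = (3.9173, 1.2982) → reset → x⁺ = (4.0598, 1.4893), jump to mode 1
Mode 1: flow for 0.5655 to horizon, guard not reached → x = (3.7815, 3.8522)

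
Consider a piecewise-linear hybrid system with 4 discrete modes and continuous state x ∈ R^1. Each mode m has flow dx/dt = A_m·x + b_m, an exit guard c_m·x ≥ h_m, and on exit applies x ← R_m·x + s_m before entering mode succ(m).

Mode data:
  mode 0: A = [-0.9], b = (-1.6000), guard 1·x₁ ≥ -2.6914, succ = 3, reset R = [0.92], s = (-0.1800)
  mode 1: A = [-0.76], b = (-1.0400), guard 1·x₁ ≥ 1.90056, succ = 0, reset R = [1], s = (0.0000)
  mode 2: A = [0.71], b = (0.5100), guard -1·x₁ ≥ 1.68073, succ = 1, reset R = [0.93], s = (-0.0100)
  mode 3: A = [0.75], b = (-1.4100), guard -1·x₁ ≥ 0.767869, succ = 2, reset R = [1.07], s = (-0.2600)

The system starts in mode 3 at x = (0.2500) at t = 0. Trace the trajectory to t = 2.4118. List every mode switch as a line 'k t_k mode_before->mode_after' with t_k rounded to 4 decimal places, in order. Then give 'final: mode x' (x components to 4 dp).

Mode 3: guard c·x = 0.7679 hit at Δt = 0.6469 (t = 0.6469), x⁻ = (-0.7679) → reset → x⁺ = (-1.0816), jump to mode 2
Mode 2: guard c·x = 1.6807 hit at Δt = 1.3721 (t = 2.0190), x⁻ = (-1.6807) → reset → x⁺ = (-1.5731), jump to mode 1
Mode 1: flow for 0.3928 to horizon, guard not reached → x = (-1.5203)

1 0.6469 3->2
2 2.0190 2->1
final: 1 -1.5203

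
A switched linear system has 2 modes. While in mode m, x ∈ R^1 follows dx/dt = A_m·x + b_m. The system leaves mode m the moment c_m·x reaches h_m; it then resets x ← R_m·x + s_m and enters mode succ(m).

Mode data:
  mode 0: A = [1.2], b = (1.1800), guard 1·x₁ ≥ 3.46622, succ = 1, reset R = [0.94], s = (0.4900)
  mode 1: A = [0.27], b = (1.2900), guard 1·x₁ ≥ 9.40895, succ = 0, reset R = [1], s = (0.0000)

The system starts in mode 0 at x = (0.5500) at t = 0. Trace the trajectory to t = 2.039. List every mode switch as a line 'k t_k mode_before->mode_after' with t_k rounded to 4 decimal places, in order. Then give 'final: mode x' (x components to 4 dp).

Mode 0: guard c·x = 3.4662 hit at Δt = 0.8878 (t = 0.8878), x⁻ = (3.4662) → reset → x⁺ = (3.7482), jump to mode 1
Mode 1: flow for 1.1512 to horizon, guard not reached → x = (6.8564)

1 0.8878 0->1
final: 1 6.8564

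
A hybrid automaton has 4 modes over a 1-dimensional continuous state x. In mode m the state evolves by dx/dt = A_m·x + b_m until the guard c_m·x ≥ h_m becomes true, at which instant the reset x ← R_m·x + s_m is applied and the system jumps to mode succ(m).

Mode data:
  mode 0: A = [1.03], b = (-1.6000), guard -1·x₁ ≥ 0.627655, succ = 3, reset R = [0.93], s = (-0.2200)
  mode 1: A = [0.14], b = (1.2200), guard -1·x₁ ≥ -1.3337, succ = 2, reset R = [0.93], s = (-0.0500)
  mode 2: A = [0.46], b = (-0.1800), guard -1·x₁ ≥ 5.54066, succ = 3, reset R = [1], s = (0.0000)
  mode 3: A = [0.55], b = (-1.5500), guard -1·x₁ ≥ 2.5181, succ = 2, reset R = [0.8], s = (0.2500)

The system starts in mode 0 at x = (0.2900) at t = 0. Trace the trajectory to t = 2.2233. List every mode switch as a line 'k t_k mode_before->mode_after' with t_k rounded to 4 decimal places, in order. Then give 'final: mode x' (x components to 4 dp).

Mode 0: guard c·x = 0.6277 hit at Δt = 0.5301 (t = 0.5301), x⁻ = (-0.6277) → reset → x⁺ = (-0.8037), jump to mode 3
Mode 3: guard c·x = 2.5181 hit at Δt = 0.7046 (t = 1.2347), x⁻ = (-2.5181) → reset → x⁺ = (-1.7645), jump to mode 2
Mode 2: flow for 0.9886 to horizon, guard not reached → x = (-3.0058)

1 0.5301 0->3
2 1.2347 3->2
final: 2 -3.0058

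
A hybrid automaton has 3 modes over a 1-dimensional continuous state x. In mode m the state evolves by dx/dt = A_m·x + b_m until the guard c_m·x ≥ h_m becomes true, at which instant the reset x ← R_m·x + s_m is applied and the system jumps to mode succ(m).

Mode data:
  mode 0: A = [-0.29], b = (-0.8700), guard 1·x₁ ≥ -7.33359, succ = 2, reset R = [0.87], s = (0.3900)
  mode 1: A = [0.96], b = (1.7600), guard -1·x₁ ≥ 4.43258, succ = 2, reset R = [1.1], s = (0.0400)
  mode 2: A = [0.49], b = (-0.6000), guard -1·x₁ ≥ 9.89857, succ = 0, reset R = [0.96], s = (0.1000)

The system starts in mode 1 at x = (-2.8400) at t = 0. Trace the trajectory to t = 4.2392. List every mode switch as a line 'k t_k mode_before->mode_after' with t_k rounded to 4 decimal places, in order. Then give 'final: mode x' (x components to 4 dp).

Mode 1: guard c·x = 4.4326 hit at Δt = 0.9881 (t = 0.9881), x⁻ = (-4.4326) → reset → x⁺ = (-4.8358), jump to mode 2
Mode 2: guard c·x = 9.8986 hit at Δt = 1.2393 (t = 2.2274), x⁻ = (-9.8986) → reset → x⁺ = (-9.4026), jump to mode 0
Mode 0: guard c·x = -7.3336 hit at Δt = 1.3459 (t = 3.5733), x⁻ = (-7.3336) → reset → x⁺ = (-5.9902), jump to mode 2
Mode 2: flow for 0.6659 to horizon, guard not reached → x = (-8.7738)

1 0.9881 1->2
2 2.2274 2->0
3 3.5733 0->2
final: 2 -8.7738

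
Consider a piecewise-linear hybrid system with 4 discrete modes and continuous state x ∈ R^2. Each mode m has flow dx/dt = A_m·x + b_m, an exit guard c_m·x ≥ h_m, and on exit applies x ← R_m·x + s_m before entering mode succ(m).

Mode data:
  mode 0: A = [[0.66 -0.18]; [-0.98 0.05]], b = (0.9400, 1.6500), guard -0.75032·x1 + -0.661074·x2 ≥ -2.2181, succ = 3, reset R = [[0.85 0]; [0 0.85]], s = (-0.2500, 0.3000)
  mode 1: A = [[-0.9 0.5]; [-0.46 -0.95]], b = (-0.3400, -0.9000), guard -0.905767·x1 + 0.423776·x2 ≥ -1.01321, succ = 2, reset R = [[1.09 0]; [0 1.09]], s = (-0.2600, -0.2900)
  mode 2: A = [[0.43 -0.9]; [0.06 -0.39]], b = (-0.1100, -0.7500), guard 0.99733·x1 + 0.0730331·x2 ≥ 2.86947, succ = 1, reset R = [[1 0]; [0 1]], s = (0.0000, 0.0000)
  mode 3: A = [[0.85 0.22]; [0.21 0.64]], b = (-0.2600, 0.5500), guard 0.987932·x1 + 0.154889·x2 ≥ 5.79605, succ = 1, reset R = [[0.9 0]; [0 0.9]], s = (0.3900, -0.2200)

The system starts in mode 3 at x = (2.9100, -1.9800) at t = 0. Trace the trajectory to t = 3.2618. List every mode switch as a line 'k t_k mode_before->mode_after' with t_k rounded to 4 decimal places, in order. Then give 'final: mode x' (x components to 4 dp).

Mode 3: guard c·x = 5.7961 hit at Δt = 1.0968 (t = 1.0968), x⁻ = (6.1418, -1.7540) → reset → x⁺ = (5.9177, -1.7986), jump to mode 1
Mode 1: guard c·x = -1.0132 hit at Δt = 1.5739 (t = 2.6707), x⁻ = (0.2708, -1.8122) → reset → x⁺ = (0.0351, -2.2653), jump to mode 2
Mode 2: flow for 0.5911 to horizon, guard not reached → x = (1.3179, -2.1733)

1 1.0968 3->1
2 2.6707 1->2
final: 2 1.3179 -2.1733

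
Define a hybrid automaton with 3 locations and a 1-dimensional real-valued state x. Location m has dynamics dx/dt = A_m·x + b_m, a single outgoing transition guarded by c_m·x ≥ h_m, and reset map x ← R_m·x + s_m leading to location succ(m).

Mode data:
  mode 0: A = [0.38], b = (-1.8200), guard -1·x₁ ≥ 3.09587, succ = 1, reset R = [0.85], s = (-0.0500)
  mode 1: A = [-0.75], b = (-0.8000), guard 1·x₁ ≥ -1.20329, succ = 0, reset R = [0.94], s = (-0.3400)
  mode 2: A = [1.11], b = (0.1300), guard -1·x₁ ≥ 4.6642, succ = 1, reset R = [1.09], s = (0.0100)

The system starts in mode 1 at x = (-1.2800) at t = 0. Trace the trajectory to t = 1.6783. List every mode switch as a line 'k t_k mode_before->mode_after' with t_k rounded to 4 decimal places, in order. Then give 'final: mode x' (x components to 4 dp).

Mode 1: guard c·x = -1.2033 hit at Δt = 0.5942 (t = 0.5942), x⁻ = (-1.2033) → reset → x⁺ = (-1.4711), jump to mode 0
Mode 0: guard c·x = 3.0959 hit at Δt = 0.6072 (t = 1.2014), x⁻ = (-3.0959) → reset → x⁺ = (-2.6815), jump to mode 1
Mode 1: flow for 0.4769 to horizon, guard not reached → x = (-2.1959)

1 0.5942 1->0
2 1.2014 0->1
final: 1 -2.1959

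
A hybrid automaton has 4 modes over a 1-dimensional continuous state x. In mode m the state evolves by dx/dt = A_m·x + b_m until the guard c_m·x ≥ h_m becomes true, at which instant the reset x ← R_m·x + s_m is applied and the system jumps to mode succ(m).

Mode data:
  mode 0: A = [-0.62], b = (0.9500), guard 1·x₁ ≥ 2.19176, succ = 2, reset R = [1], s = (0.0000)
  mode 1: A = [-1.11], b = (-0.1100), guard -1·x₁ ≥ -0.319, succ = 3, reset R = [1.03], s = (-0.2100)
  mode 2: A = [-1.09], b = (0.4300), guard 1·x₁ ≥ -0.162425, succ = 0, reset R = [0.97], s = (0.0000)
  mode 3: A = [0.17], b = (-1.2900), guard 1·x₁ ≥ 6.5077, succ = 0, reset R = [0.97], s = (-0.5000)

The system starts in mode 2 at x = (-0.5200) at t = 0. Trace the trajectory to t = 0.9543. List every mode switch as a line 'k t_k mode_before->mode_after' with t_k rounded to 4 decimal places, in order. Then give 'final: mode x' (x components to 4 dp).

1 0.4550 2->0
final: 0 0.2923

Mode 2: guard c·x = -0.1624 hit at Δt = 0.4550 (t = 0.4550), x⁻ = (-0.1624) → reset → x⁺ = (-0.1576), jump to mode 0
Mode 0: flow for 0.4993 to horizon, guard not reached → x = (0.2923)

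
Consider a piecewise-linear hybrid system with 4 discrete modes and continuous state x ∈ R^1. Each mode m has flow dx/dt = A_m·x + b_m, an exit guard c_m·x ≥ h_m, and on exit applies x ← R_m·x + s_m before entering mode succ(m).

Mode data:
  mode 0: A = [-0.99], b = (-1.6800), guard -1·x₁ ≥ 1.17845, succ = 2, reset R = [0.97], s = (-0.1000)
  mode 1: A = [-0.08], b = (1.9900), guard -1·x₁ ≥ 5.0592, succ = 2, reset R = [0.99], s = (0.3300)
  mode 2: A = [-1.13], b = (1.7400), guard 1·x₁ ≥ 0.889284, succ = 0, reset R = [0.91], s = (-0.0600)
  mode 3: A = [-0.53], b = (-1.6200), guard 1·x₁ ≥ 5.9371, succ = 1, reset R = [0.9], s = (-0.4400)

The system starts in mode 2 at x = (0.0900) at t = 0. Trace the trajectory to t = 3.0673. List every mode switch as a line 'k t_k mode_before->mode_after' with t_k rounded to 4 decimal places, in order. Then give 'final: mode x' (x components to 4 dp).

Mode 2: guard c·x = 0.8893 hit at Δt = 0.7092 (t = 0.7092), x⁻ = (0.8893) → reset → x⁺ = (0.7492), jump to mode 0
Mode 0: guard c·x = 1.1784 hit at Δt = 1.5670 (t = 2.2762), x⁻ = (-1.1784) → reset → x⁺ = (-1.2431), jump to mode 2
Mode 2: flow for 0.7911 to horizon, guard not reached → x = (0.4015)

1 0.7092 2->0
2 2.2762 0->2
final: 2 0.4015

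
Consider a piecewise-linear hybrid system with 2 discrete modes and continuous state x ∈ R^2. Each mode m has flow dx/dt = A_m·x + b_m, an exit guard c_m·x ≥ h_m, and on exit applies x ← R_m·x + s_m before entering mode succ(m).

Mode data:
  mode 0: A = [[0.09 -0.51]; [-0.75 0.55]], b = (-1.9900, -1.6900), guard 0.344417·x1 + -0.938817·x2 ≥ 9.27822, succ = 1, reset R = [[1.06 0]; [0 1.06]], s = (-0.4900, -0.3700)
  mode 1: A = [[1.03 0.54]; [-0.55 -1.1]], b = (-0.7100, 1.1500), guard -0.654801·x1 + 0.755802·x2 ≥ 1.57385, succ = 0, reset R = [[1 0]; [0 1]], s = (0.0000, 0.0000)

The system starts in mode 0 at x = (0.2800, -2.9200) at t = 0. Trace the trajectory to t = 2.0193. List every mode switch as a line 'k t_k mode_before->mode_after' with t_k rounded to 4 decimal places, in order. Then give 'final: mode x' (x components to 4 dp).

Mode 0: guard c·x = 9.2782 hit at Δt = 1.2315 (t = 1.2315), x⁻ = (1.4625, -9.3463) → reset → x⁺ = (1.0603, -10.2771), jump to mode 1
Mode 1: flow for 0.7878 to horizon, guard not reached → x = (-3.0210, -3.3554)

1 1.2315 0->1
final: 1 -3.0210 -3.3554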